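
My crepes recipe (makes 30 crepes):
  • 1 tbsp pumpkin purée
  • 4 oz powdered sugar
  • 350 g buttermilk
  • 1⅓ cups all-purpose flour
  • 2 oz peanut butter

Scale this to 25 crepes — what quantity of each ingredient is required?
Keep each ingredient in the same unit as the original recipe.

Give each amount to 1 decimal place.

pumpkin purée: 0.8 tbsp; powdered sugar: 3.3 oz; buttermilk: 291.7 g; all-purpose flour: 1.1 cup; peanut butter: 1.7 oz

Scaling factor: 25/30 = 5/6.
pumpkin purée: 1 tbsp × 5/6 ≈ 0.8 tbsp
powdered sugar: 4 oz × 5/6 ≈ 3.3 oz
buttermilk: 350 g × 5/6 ≈ 291.7 g
all-purpose flour: 4/3 cup × 5/6 ≈ 1.1 cup
peanut butter: 2 oz × 5/6 ≈ 1.7 oz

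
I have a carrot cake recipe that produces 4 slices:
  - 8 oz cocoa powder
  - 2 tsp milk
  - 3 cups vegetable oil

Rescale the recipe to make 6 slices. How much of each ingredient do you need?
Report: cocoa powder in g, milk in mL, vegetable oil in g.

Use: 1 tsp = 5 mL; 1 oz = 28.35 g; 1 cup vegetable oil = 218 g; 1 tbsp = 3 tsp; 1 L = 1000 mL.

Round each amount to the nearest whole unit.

Scaling factor: 6/4 = 3/2 = 1.5.
cocoa powder: 8 oz × 3/2 × 28.35 g/oz ≈ 340 g
milk: 2 tsp × 3/2 × 5 mL/tsp = 15 mL
vegetable oil: 3 cup × 3/2 × 218 g/cup = 981 g

cocoa powder: 340 g; milk: 15 mL; vegetable oil: 981 g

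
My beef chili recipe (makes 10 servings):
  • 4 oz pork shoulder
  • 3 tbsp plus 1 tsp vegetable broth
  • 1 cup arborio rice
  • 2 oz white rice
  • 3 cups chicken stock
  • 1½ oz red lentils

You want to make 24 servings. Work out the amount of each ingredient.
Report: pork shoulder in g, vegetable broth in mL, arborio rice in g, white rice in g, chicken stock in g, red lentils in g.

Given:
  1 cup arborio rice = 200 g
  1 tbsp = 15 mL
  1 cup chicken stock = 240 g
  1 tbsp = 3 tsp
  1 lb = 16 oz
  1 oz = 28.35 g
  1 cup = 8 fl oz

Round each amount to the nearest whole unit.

pork shoulder: 272 g; vegetable broth: 120 mL; arborio rice: 480 g; white rice: 136 g; chicken stock: 1728 g; red lentils: 102 g

Scaling factor: 24/10 = 12/5 = 2.4.
pork shoulder: 4 oz × 12/5 × 28.35 g/oz ≈ 272 g
vegetable broth: (3 tbsp + 1 tsp = 10/3 tbsp) × 12/5 × 15 mL/tbsp = 120 mL
arborio rice: 1 cup × 12/5 × 200 g/cup = 480 g
white rice: 2 oz × 12/5 × 28.35 g/oz ≈ 136 g
chicken stock: 3 cup × 12/5 × 240 g/cup = 1728 g
red lentils: 1.5 oz × 12/5 × 28.35 g/oz ≈ 102 g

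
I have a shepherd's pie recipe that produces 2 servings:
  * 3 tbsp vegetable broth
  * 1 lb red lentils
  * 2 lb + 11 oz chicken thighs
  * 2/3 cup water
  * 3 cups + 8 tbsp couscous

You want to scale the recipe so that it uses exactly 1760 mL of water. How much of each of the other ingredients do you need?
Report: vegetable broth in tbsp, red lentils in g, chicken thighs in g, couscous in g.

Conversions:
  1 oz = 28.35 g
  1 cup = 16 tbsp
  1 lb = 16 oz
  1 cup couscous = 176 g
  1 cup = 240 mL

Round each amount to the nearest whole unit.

vegetable broth: 33 tbsp; red lentils: 4990 g; chicken thighs: 13410 g; couscous: 6776 g

The original recipe has 160 mL of water, so the scaling factor is 1760 ÷ 160 = 11.
vegetable broth: 3 tbsp × 11 = 33 tbsp
red lentils: 1 lb × 11 × 16 oz/lb × 28.35 g/oz ≈ 4990 g
chicken thighs: (2 lb + 11 oz = 2.6875 lb) × 11 × 16 oz/lb × 28.35 g/oz ≈ 13410 g
couscous: (3 cup + 8 tbsp = 3.5 cup) × 11 × 176 g/cup = 6776 g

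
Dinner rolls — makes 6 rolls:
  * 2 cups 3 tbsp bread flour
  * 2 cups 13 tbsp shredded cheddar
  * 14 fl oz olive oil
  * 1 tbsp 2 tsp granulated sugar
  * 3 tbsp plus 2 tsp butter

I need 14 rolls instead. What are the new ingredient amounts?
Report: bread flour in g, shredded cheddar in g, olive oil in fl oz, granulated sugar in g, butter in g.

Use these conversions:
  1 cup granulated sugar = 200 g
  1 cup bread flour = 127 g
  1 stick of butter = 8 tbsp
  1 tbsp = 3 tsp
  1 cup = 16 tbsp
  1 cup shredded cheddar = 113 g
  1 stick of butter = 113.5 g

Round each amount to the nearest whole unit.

bread flour: 648 g; shredded cheddar: 742 g; olive oil: 33 fl oz; granulated sugar: 49 g; butter: 121 g

Scaling factor: 14/6 = 7/3.
bread flour: (2 cup + 3 tbsp = 2.1875 cup) × 7/3 × 127 g/cup ≈ 648 g
shredded cheddar: (2 cup + 13 tbsp = 2.8125 cup) × 7/3 × 113 g/cup ≈ 742 g
olive oil: 14 fl oz × 7/3 ≈ 33 fl oz
granulated sugar: (1 tbsp + 2 tsp = 5/3 tbsp) × 7/3 ÷ 16 tbsp/cup × 200 g/cup ≈ 49 g
butter: (3 tbsp + 2 tsp = 11/3 tbsp) × 7/3 ÷ 8 tbsp/stick × 113.5 g/stick ≈ 121 g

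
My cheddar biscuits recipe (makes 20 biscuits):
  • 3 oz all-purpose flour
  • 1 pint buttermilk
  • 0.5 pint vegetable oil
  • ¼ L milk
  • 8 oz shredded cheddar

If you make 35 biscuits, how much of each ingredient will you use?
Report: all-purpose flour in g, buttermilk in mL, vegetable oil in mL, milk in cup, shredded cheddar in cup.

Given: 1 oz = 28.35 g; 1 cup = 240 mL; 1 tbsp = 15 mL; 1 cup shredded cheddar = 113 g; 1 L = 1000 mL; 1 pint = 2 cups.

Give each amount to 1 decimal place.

Scaling factor: 35/20 = 7/4 = 1.75.
all-purpose flour: 3 oz × 7/4 × 28.35 g/oz ≈ 148.8 g
buttermilk: 1 pint × 7/4 × 2 cup/pint × 240 mL/cup = 840.0 mL
vegetable oil: 0.5 pint × 7/4 × 2 cup/pint × 240 mL/cup = 420.0 mL
milk: 0.25 L × 7/4 × 1000 mL/L ÷ 240 mL/cup ≈ 1.8 cup
shredded cheddar: 8 oz × 7/4 × 28.35 g/oz ÷ 113 g/cup ≈ 3.5 cup

all-purpose flour: 148.8 g; buttermilk: 840.0 mL; vegetable oil: 420.0 mL; milk: 1.8 cup; shredded cheddar: 3.5 cup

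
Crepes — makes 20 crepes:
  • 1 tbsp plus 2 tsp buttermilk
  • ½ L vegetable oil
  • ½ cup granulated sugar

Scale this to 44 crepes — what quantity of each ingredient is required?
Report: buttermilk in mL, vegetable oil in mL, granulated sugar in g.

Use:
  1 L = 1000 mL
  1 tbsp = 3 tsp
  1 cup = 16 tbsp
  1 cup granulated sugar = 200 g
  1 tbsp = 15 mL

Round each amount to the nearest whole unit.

buttermilk: 55 mL; vegetable oil: 1100 mL; granulated sugar: 220 g

Scaling factor: 44/20 = 11/5 = 2.2.
buttermilk: (1 tbsp + 2 tsp = 5/3 tbsp) × 11/5 × 15 mL/tbsp = 55 mL
vegetable oil: 0.5 L × 11/5 × 1000 mL/L = 1100 mL
granulated sugar: 0.5 cup × 11/5 × 200 g/cup = 220 g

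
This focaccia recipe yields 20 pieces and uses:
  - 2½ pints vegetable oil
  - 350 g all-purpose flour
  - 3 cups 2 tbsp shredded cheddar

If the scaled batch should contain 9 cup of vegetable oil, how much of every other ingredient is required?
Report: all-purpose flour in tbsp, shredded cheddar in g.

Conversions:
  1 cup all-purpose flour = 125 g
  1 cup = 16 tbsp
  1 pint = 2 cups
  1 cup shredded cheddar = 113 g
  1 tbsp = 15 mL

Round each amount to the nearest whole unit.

The original recipe has 5 cup of vegetable oil, so the scaling factor is 9 ÷ 5 = 9/5 = 1.8.
all-purpose flour: 350 g × 9/5 ÷ 125 g/cup × 16 tbsp/cup ≈ 81 tbsp
shredded cheddar: (3 cup + 2 tbsp = 3.125 cup) × 9/5 × 113 g/cup ≈ 636 g

all-purpose flour: 81 tbsp; shredded cheddar: 636 g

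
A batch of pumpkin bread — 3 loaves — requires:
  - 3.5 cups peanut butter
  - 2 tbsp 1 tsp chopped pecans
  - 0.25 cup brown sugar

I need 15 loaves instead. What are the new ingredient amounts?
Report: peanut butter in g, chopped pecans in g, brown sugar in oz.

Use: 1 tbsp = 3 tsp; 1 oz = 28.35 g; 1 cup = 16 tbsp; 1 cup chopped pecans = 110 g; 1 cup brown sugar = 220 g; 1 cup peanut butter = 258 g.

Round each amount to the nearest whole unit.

peanut butter: 4515 g; chopped pecans: 80 g; brown sugar: 10 oz

Scaling factor: 15/3 = 5.
peanut butter: 3.5 cup × 5 × 258 g/cup = 4515 g
chopped pecans: (2 tbsp + 1 tsp = 7/3 tbsp) × 5 ÷ 16 tbsp/cup × 110 g/cup ≈ 80 g
brown sugar: 0.25 cup × 5 × 220 g/cup ÷ 28.35 g/oz ≈ 10 oz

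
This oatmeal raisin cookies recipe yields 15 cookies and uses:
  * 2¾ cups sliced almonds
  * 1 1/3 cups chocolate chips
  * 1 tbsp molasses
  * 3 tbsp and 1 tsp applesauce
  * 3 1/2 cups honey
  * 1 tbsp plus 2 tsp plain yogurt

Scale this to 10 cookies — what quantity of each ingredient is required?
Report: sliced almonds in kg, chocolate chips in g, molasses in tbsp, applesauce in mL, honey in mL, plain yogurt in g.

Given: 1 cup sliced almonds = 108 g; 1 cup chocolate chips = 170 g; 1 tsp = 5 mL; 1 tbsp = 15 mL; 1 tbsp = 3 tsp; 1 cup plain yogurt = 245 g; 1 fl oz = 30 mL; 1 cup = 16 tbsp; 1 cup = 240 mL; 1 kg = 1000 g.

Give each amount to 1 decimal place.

sliced almonds: 0.2 kg; chocolate chips: 151.1 g; molasses: 0.7 tbsp; applesauce: 33.3 mL; honey: 560.0 mL; plain yogurt: 17.0 g

Scaling factor: 10/15 = 2/3.
sliced almonds: 2.75 cup × 2/3 × 108 g/cup ÷ 1000 g/kg ≈ 0.2 kg
chocolate chips: 4/3 cup × 2/3 × 170 g/cup ≈ 151.1 g
molasses: 1 tbsp × 2/3 ≈ 0.7 tbsp
applesauce: (3 tbsp + 1 tsp = 10/3 tbsp) × 2/3 × 15 mL/tbsp ≈ 33.3 mL
honey: 3.5 cup × 2/3 × 240 mL/cup = 560.0 mL
plain yogurt: (1 tbsp + 2 tsp = 5/3 tbsp) × 2/3 ÷ 16 tbsp/cup × 245 g/cup ≈ 17.0 g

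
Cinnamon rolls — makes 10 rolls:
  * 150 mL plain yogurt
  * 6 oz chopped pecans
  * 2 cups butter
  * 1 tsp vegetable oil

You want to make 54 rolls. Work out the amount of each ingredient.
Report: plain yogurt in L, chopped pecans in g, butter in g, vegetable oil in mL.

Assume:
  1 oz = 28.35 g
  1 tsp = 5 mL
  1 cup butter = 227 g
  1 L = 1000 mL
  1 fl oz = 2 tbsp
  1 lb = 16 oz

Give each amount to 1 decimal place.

plain yogurt: 0.8 L; chopped pecans: 918.5 g; butter: 2451.6 g; vegetable oil: 27.0 mL

Scaling factor: 54/10 = 27/5 = 5.4.
plain yogurt: 150 mL × 27/5 ÷ 1000 mL/L ≈ 0.8 L
chopped pecans: 6 oz × 27/5 × 28.35 g/oz ≈ 918.5 g
butter: 2 cup × 27/5 × 227 g/cup = 2451.6 g
vegetable oil: 1 tsp × 27/5 × 5 mL/tsp = 27.0 mL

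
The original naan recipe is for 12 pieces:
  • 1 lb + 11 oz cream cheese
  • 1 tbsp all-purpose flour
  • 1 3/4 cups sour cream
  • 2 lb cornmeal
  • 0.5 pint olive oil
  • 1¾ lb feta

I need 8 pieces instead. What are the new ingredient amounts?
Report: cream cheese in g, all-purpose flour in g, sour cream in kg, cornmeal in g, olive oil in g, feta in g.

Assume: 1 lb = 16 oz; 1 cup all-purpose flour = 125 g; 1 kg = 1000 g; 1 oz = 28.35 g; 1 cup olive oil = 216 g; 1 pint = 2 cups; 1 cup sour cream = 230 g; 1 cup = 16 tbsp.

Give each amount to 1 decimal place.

cream cheese: 510.3 g; all-purpose flour: 5.2 g; sour cream: 0.3 kg; cornmeal: 604.8 g; olive oil: 144.0 g; feta: 529.2 g

Scaling factor: 8/12 = 2/3.
cream cheese: (1 lb + 11 oz = 1.6875 lb) × 2/3 × 16 oz/lb × 28.35 g/oz = 510.3 g
all-purpose flour: 1 tbsp × 2/3 ÷ 16 tbsp/cup × 125 g/cup ≈ 5.2 g
sour cream: 1.75 cup × 2/3 × 230 g/cup ÷ 1000 g/kg ≈ 0.3 kg
cornmeal: 2 lb × 2/3 × 16 oz/lb × 28.35 g/oz = 604.8 g
olive oil: 0.5 pint × 2/3 × 2 cup/pint × 216 g/cup = 144.0 g
feta: 1.75 lb × 2/3 × 16 oz/lb × 28.35 g/oz = 529.2 g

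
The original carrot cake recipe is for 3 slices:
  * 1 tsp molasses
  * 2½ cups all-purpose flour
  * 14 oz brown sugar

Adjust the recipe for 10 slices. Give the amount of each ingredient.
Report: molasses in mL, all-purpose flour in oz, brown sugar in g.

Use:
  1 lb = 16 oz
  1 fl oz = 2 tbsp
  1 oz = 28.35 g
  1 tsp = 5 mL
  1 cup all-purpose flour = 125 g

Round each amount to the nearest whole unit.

Scaling factor: 10/3.
molasses: 1 tsp × 10/3 × 5 mL/tsp ≈ 17 mL
all-purpose flour: 2.5 cup × 10/3 × 125 g/cup ÷ 28.35 g/oz ≈ 37 oz
brown sugar: 14 oz × 10/3 × 28.35 g/oz = 1323 g

molasses: 17 mL; all-purpose flour: 37 oz; brown sugar: 1323 g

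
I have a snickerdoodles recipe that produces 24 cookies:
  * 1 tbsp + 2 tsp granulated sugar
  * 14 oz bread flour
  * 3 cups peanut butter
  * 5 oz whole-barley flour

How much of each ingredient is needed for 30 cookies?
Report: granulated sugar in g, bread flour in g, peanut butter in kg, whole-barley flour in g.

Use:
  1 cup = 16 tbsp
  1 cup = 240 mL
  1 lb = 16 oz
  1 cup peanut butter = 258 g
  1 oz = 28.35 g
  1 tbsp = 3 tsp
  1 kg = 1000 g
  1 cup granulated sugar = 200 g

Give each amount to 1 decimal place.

Scaling factor: 30/24 = 5/4 = 1.25.
granulated sugar: (1 tbsp + 2 tsp = 5/3 tbsp) × 5/4 ÷ 16 tbsp/cup × 200 g/cup ≈ 26.0 g
bread flour: 14 oz × 5/4 × 28.35 g/oz ≈ 496.1 g
peanut butter: 3 cup × 5/4 × 258 g/cup ÷ 1000 g/kg ≈ 1.0 kg
whole-barley flour: 5 oz × 5/4 × 28.35 g/oz ≈ 177.2 g

granulated sugar: 26.0 g; bread flour: 496.1 g; peanut butter: 1.0 kg; whole-barley flour: 177.2 g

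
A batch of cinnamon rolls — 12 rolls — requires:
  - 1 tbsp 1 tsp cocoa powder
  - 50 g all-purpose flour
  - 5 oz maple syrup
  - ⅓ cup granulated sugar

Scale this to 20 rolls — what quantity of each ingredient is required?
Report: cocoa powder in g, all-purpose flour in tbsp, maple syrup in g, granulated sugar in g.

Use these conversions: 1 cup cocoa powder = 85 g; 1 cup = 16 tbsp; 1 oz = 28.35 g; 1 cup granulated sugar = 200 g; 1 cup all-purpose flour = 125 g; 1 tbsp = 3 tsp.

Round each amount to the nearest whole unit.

Scaling factor: 20/12 = 5/3.
cocoa powder: (1 tbsp + 1 tsp = 4/3 tbsp) × 5/3 ÷ 16 tbsp/cup × 85 g/cup ≈ 12 g
all-purpose flour: 50 g × 5/3 ÷ 125 g/cup × 16 tbsp/cup ≈ 11 tbsp
maple syrup: 5 oz × 5/3 × 28.35 g/oz ≈ 236 g
granulated sugar: 1/3 cup × 5/3 × 200 g/cup ≈ 111 g

cocoa powder: 12 g; all-purpose flour: 11 tbsp; maple syrup: 236 g; granulated sugar: 111 g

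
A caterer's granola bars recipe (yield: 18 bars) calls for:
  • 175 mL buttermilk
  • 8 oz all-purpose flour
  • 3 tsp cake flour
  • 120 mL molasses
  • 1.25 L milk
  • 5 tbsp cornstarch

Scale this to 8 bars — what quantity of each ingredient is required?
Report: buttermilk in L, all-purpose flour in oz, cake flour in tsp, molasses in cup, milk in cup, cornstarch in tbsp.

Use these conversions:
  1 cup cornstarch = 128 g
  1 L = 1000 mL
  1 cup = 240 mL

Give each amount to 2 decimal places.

buttermilk: 0.08 L; all-purpose flour: 3.56 oz; cake flour: 1.33 tsp; molasses: 0.22 cup; milk: 2.31 cup; cornstarch: 2.22 tbsp

Scaling factor: 8/18 = 4/9.
buttermilk: 175 mL × 4/9 ÷ 1000 mL/L ≈ 0.08 L
all-purpose flour: 8 oz × 4/9 ≈ 3.56 oz
cake flour: 3 tsp × 4/9 ≈ 1.33 tsp
molasses: 120 mL × 4/9 ÷ 240 mL/cup ≈ 0.22 cup
milk: 1.25 L × 4/9 × 1000 mL/L ÷ 240 mL/cup ≈ 2.31 cup
cornstarch: 5 tbsp × 4/9 ≈ 2.22 tbsp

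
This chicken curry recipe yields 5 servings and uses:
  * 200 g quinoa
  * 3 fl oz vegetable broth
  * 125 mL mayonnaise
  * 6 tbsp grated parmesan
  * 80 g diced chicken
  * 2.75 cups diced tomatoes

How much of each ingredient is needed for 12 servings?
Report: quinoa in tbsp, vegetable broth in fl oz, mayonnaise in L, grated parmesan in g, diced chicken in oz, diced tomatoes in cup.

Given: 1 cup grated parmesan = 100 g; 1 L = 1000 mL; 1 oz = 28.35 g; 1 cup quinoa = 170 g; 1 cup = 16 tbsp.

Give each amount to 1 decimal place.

quinoa: 45.2 tbsp; vegetable broth: 7.2 fl oz; mayonnaise: 0.3 L; grated parmesan: 90.0 g; diced chicken: 6.8 oz; diced tomatoes: 6.6 cup

Scaling factor: 12/5 = 2.4.
quinoa: 200 g × 12/5 ÷ 170 g/cup × 16 tbsp/cup ≈ 45.2 tbsp
vegetable broth: 3 fl oz × 12/5 = 7.2 fl oz
mayonnaise: 125 mL × 12/5 ÷ 1000 mL/L = 0.3 L
grated parmesan: 6 tbsp × 12/5 ÷ 16 tbsp/cup × 100 g/cup = 90.0 g
diced chicken: 80 g × 12/5 ÷ 28.35 g/oz ≈ 6.8 oz
diced tomatoes: 2.75 cup × 12/5 = 6.6 cup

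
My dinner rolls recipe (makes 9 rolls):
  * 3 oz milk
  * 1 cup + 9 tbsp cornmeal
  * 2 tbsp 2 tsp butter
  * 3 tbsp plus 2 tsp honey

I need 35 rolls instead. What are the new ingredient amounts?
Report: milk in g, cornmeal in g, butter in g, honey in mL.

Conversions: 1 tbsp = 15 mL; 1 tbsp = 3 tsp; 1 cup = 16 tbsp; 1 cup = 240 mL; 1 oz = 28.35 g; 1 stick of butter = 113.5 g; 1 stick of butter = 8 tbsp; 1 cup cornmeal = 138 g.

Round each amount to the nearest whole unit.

milk: 331 g; cornmeal: 839 g; butter: 147 g; honey: 214 mL

Scaling factor: 35/9.
milk: 3 oz × 35/9 × 28.35 g/oz ≈ 331 g
cornmeal: (1 cup + 9 tbsp = 1.5625 cup) × 35/9 × 138 g/cup ≈ 839 g
butter: (2 tbsp + 2 tsp = 8/3 tbsp) × 35/9 ÷ 8 tbsp/stick × 113.5 g/stick ≈ 147 g
honey: (3 tbsp + 2 tsp = 11/3 tbsp) × 35/9 × 15 mL/tbsp ≈ 214 mL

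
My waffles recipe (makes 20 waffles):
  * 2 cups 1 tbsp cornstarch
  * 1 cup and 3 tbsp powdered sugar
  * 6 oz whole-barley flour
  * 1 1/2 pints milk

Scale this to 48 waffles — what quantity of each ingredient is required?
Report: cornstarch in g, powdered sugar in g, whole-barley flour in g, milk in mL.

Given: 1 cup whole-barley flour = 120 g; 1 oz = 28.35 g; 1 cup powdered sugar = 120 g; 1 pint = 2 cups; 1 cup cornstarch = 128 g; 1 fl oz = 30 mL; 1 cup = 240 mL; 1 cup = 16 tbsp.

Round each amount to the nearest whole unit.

cornstarch: 634 g; powdered sugar: 342 g; whole-barley flour: 408 g; milk: 1728 mL

Scaling factor: 48/20 = 12/5 = 2.4.
cornstarch: (2 cup + 1 tbsp = 2.0625 cup) × 12/5 × 128 g/cup ≈ 634 g
powdered sugar: (1 cup + 3 tbsp = 1.1875 cup) × 12/5 × 120 g/cup = 342 g
whole-barley flour: 6 oz × 12/5 × 28.35 g/oz ≈ 408 g
milk: 1.5 pint × 12/5 × 2 cup/pint × 240 mL/cup = 1728 mL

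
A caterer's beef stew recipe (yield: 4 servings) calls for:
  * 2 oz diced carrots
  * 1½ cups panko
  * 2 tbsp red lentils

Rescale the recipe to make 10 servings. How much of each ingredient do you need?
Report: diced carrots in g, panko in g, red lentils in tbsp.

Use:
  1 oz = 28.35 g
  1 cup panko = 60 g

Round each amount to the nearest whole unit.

diced carrots: 142 g; panko: 225 g; red lentils: 5 tbsp

Scaling factor: 10/4 = 5/2 = 2.5.
diced carrots: 2 oz × 5/2 × 28.35 g/oz ≈ 142 g
panko: 1.5 cup × 5/2 × 60 g/cup = 225 g
red lentils: 2 tbsp × 5/2 = 5 tbsp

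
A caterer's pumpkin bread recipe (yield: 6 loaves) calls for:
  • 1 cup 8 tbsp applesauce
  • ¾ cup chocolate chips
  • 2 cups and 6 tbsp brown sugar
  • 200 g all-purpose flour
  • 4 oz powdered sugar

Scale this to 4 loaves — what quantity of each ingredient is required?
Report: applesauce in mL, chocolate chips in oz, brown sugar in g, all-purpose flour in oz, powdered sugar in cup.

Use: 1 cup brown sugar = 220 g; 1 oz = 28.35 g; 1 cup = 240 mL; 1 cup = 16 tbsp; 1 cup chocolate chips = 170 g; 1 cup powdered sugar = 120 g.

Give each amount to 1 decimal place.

Scaling factor: 4/6 = 2/3.
applesauce: (1 cup + 8 tbsp = 1.5 cup) × 2/3 × 240 mL/cup = 240.0 mL
chocolate chips: 0.75 cup × 2/3 × 170 g/cup ÷ 28.35 g/oz ≈ 3.0 oz
brown sugar: (2 cup + 6 tbsp = 2.375 cup) × 2/3 × 220 g/cup ≈ 348.3 g
all-purpose flour: 200 g × 2/3 ÷ 28.35 g/oz ≈ 4.7 oz
powdered sugar: 4 oz × 2/3 × 28.35 g/oz ÷ 120 g/cup ≈ 0.6 cup

applesauce: 240.0 mL; chocolate chips: 3.0 oz; brown sugar: 348.3 g; all-purpose flour: 4.7 oz; powdered sugar: 0.6 cup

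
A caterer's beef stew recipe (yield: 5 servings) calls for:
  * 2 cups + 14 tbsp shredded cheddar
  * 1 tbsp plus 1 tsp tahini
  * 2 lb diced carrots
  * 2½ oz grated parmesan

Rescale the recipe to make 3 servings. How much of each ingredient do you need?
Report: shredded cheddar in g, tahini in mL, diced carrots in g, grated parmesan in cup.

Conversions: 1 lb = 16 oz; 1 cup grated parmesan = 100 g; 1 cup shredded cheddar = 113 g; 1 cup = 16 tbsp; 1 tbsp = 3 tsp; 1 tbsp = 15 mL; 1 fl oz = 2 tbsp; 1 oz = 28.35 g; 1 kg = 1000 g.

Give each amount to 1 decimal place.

shredded cheddar: 194.9 g; tahini: 12.0 mL; diced carrots: 544.3 g; grated parmesan: 0.4 cup

Scaling factor: 3/5 = 0.6.
shredded cheddar: (2 cup + 14 tbsp = 2.875 cup) × 3/5 × 113 g/cup ≈ 194.9 g
tahini: (1 tbsp + 1 tsp = 4/3 tbsp) × 3/5 × 15 mL/tbsp = 12.0 mL
diced carrots: 2 lb × 3/5 × 16 oz/lb × 28.35 g/oz ≈ 544.3 g
grated parmesan: 2.5 oz × 3/5 × 28.35 g/oz ÷ 100 g/cup ≈ 0.4 cup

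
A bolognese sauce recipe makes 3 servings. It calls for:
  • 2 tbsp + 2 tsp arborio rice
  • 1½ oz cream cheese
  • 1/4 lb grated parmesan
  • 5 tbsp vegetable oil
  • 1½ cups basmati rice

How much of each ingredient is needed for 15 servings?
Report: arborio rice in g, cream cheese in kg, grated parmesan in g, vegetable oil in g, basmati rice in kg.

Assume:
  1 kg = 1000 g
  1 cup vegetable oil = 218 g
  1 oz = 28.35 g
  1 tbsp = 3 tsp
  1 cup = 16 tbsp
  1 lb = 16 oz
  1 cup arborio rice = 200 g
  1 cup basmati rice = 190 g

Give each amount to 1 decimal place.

arborio rice: 166.7 g; cream cheese: 0.2 kg; grated parmesan: 567.0 g; vegetable oil: 340.6 g; basmati rice: 1.4 kg

Scaling factor: 15/3 = 5.
arborio rice: (2 tbsp + 2 tsp = 8/3 tbsp) × 5 ÷ 16 tbsp/cup × 200 g/cup ≈ 166.7 g
cream cheese: 1.5 oz × 5 × 28.35 g/oz ÷ 1000 g/kg ≈ 0.2 kg
grated parmesan: 0.25 lb × 5 × 16 oz/lb × 28.35 g/oz = 567.0 g
vegetable oil: 5 tbsp × 5 ÷ 16 tbsp/cup × 218 g/cup ≈ 340.6 g
basmati rice: 1.5 cup × 5 × 190 g/cup ÷ 1000 g/kg ≈ 1.4 kg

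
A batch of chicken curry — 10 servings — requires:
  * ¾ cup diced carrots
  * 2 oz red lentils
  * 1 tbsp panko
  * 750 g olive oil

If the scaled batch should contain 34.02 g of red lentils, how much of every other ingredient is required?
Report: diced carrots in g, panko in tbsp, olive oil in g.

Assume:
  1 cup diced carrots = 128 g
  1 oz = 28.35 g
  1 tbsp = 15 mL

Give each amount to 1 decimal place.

The original recipe has 56.7 g of red lentils, so the scaling factor is 34.02 ÷ 56.7 = 3/5 = 0.6.
diced carrots: 0.75 cup × 3/5 × 128 g/cup = 57.6 g
panko: 1 tbsp × 3/5 = 0.6 tbsp
olive oil: 750 g × 3/5 = 450.0 g

diced carrots: 57.6 g; panko: 0.6 tbsp; olive oil: 450.0 g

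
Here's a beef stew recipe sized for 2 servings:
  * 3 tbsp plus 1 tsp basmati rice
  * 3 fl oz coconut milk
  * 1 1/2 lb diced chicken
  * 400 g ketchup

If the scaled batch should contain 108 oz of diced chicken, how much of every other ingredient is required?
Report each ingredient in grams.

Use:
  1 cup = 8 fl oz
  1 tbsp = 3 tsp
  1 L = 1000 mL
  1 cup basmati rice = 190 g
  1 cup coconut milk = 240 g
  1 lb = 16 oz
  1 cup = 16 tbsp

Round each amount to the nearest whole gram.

The original recipe has 24 oz of diced chicken, so the scaling factor is 108 ÷ 24 = 9/2 = 4.5.
basmati rice: (3 tbsp + 1 tsp = 10/3 tbsp) × 9/2 ÷ 16 tbsp/cup × 190 g/cup ≈ 178 g
coconut milk: 3 fl oz × 9/2 ÷ 8 fl oz/cup × 240 g/cup = 405 g
ketchup: 400 g × 9/2 = 1800 g

basmati rice: 178 g; coconut milk: 405 g; ketchup: 1800 g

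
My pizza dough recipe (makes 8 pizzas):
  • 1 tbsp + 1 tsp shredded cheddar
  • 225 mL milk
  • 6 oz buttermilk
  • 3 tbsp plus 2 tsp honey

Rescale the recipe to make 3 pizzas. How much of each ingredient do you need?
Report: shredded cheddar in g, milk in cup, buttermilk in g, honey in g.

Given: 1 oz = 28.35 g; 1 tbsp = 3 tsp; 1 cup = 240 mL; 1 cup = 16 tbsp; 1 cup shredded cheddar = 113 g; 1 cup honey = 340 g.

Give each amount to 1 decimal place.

Scaling factor: 3/8 = 0.375.
shredded cheddar: (1 tbsp + 1 tsp = 4/3 tbsp) × 3/8 ÷ 16 tbsp/cup × 113 g/cup ≈ 3.5 g
milk: 225 mL × 3/8 ÷ 240 mL/cup ≈ 0.4 cup
buttermilk: 6 oz × 3/8 × 28.35 g/oz ≈ 63.8 g
honey: (3 tbsp + 2 tsp = 11/3 tbsp) × 3/8 ÷ 16 tbsp/cup × 340 g/cup ≈ 29.2 g

shredded cheddar: 3.5 g; milk: 0.4 cup; buttermilk: 63.8 g; honey: 29.2 g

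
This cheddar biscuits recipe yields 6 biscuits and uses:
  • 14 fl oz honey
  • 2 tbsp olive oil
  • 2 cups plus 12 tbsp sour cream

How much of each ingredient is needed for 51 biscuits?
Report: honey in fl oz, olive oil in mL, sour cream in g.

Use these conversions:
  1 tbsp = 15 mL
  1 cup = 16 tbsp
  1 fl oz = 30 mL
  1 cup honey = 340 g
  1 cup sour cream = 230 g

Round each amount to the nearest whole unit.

Scaling factor: 51/6 = 17/2 = 8.5.
honey: 14 fl oz × 17/2 = 119 fl oz
olive oil: 2 tbsp × 17/2 × 15 mL/tbsp = 255 mL
sour cream: (2 cup + 12 tbsp = 2.75 cup) × 17/2 × 230 g/cup ≈ 5376 g

honey: 119 fl oz; olive oil: 255 mL; sour cream: 5376 g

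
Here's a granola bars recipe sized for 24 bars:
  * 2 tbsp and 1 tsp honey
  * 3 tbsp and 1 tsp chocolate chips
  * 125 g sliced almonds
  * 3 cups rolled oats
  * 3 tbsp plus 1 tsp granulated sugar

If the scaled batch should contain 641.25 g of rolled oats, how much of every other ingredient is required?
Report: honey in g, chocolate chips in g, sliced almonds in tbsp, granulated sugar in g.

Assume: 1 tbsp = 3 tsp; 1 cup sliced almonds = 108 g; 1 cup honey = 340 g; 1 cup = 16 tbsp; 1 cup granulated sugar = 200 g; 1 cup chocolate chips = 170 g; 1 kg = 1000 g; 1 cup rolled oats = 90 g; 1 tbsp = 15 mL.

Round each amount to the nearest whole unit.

The original recipe has 270 g of rolled oats, so the scaling factor is 641.25 ÷ 270 = 19/8 = 2.375.
honey: (2 tbsp + 1 tsp = 7/3 tbsp) × 19/8 ÷ 16 tbsp/cup × 340 g/cup ≈ 118 g
chocolate chips: (3 tbsp + 1 tsp = 10/3 tbsp) × 19/8 ÷ 16 tbsp/cup × 170 g/cup ≈ 84 g
sliced almonds: 125 g × 19/8 ÷ 108 g/cup × 16 tbsp/cup ≈ 44 tbsp
granulated sugar: (3 tbsp + 1 tsp = 10/3 tbsp) × 19/8 ÷ 16 tbsp/cup × 200 g/cup ≈ 99 g

honey: 118 g; chocolate chips: 84 g; sliced almonds: 44 tbsp; granulated sugar: 99 g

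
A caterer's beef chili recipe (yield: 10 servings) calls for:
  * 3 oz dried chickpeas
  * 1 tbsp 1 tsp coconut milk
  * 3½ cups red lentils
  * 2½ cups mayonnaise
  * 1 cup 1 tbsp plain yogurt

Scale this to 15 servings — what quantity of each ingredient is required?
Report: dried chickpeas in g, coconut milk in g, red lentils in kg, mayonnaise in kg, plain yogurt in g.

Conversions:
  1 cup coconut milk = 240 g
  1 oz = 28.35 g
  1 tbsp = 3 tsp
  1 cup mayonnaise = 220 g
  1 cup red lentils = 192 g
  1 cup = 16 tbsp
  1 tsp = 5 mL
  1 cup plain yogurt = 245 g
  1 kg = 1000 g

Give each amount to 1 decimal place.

dried chickpeas: 127.6 g; coconut milk: 30.0 g; red lentils: 1.0 kg; mayonnaise: 0.8 kg; plain yogurt: 390.5 g

Scaling factor: 15/10 = 3/2 = 1.5.
dried chickpeas: 3 oz × 3/2 × 28.35 g/oz ≈ 127.6 g
coconut milk: (1 tbsp + 1 tsp = 4/3 tbsp) × 3/2 ÷ 16 tbsp/cup × 240 g/cup = 30.0 g
red lentils: 3.5 cup × 3/2 × 192 g/cup ÷ 1000 g/kg ≈ 1.0 kg
mayonnaise: 2.5 cup × 3/2 × 220 g/cup ÷ 1000 g/kg ≈ 0.8 kg
plain yogurt: (1 cup + 1 tbsp = 1.0625 cup) × 3/2 × 245 g/cup ≈ 390.5 g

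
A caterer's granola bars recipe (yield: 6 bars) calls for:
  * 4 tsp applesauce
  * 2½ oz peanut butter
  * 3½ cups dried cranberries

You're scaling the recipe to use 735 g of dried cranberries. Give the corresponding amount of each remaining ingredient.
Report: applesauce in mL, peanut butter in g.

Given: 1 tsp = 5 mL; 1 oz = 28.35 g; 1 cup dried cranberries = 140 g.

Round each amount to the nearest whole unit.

applesauce: 30 mL; peanut butter: 106 g

The original recipe has 490 g of dried cranberries, so the scaling factor is 735 ÷ 490 = 3/2 = 1.5.
applesauce: 4 tsp × 3/2 × 5 mL/tsp = 30 mL
peanut butter: 2.5 oz × 3/2 × 28.35 g/oz ≈ 106 g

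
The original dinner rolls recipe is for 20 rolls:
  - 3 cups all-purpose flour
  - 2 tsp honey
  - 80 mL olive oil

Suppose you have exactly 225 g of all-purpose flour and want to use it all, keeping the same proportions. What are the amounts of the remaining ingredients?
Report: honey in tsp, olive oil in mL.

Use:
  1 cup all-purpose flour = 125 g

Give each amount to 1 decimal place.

honey: 1.2 tsp; olive oil: 48.0 mL

The original recipe has 375 g of all-purpose flour, so the scaling factor is 225 ÷ 375 = 3/5 = 0.6.
honey: 2 tsp × 3/5 = 1.2 tsp
olive oil: 80 mL × 3/5 = 48.0 mL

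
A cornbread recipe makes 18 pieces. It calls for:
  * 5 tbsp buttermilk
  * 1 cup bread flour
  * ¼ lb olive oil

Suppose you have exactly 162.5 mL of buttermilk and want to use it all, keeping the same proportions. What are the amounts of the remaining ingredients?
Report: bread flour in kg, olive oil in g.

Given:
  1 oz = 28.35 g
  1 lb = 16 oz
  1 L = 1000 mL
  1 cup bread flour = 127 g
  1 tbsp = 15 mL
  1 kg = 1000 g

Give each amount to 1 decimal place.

The original recipe has 75 mL of buttermilk, so the scaling factor is 162.5 ÷ 75 = 13/6.
bread flour: 1 cup × 13/6 × 127 g/cup ÷ 1000 g/kg ≈ 0.3 kg
olive oil: 0.25 lb × 13/6 × 16 oz/lb × 28.35 g/oz = 245.7 g

bread flour: 0.3 kg; olive oil: 245.7 g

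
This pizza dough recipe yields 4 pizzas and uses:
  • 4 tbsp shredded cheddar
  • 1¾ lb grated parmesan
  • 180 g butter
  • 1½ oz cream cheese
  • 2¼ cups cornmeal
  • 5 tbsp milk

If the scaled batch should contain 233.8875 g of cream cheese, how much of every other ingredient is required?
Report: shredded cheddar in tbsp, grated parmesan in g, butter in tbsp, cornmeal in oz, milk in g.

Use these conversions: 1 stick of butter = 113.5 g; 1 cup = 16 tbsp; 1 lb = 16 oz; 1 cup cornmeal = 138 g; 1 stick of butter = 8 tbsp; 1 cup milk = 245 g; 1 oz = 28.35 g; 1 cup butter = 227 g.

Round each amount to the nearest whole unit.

The original recipe has 42.525 g of cream cheese, so the scaling factor is 233.8875 ÷ 42.525 = 11/2 = 5.5.
shredded cheddar: 4 tbsp × 11/2 = 22 tbsp
grated parmesan: 1.75 lb × 11/2 × 16 oz/lb × 28.35 g/oz ≈ 4366 g
butter: 180 g × 11/2 ÷ 113.5 g/stick × 8 tbsp/stick ≈ 70 tbsp
cornmeal: 2.25 cup × 11/2 × 138 g/cup ÷ 28.35 g/oz ≈ 60 oz
milk: 5 tbsp × 11/2 ÷ 16 tbsp/cup × 245 g/cup ≈ 421 g

shredded cheddar: 22 tbsp; grated parmesan: 4366 g; butter: 70 tbsp; cornmeal: 60 oz; milk: 421 g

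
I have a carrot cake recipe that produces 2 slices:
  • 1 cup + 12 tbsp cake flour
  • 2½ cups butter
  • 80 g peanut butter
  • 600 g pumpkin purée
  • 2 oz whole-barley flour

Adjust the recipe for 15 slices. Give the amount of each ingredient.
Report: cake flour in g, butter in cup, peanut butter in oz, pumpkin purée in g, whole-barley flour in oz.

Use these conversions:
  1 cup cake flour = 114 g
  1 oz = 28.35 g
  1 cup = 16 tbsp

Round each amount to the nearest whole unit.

cake flour: 1496 g; butter: 19 cup; peanut butter: 21 oz; pumpkin purée: 4500 g; whole-barley flour: 15 oz

Scaling factor: 15/2 = 7.5.
cake flour: (1 cup + 12 tbsp = 1.75 cup) × 15/2 × 114 g/cup ≈ 1496 g
butter: 2.5 cup × 15/2 ≈ 19 cup
peanut butter: 80 g × 15/2 ÷ 28.35 g/oz ≈ 21 oz
pumpkin purée: 600 g × 15/2 = 4500 g
whole-barley flour: 2 oz × 15/2 = 15 oz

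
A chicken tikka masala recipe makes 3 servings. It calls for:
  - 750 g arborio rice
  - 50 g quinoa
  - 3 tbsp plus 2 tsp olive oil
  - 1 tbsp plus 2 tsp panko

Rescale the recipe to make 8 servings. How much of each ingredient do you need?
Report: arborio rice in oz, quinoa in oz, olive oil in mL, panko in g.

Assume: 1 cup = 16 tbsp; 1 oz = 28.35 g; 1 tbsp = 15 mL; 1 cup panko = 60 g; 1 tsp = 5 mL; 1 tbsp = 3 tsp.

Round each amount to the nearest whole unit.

arborio rice: 71 oz; quinoa: 5 oz; olive oil: 147 mL; panko: 17 g

Scaling factor: 8/3.
arborio rice: 750 g × 8/3 ÷ 28.35 g/oz ≈ 71 oz
quinoa: 50 g × 8/3 ÷ 28.35 g/oz ≈ 5 oz
olive oil: (3 tbsp + 2 tsp = 11/3 tbsp) × 8/3 × 15 mL/tbsp ≈ 147 mL
panko: (1 tbsp + 2 tsp = 5/3 tbsp) × 8/3 ÷ 16 tbsp/cup × 60 g/cup ≈ 17 g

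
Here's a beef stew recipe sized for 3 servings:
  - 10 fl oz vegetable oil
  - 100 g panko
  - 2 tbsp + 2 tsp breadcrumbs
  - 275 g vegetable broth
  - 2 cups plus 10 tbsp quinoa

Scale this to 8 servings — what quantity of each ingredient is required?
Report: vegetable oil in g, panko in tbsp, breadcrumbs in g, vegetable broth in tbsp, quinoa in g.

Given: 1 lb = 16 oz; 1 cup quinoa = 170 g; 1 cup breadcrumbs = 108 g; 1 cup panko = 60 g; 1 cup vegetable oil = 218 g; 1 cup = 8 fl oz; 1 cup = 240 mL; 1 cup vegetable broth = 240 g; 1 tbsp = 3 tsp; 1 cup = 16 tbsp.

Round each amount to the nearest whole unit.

vegetable oil: 727 g; panko: 71 tbsp; breadcrumbs: 48 g; vegetable broth: 49 tbsp; quinoa: 1190 g

Scaling factor: 8/3.
vegetable oil: 10 fl oz × 8/3 ÷ 8 fl oz/cup × 218 g/cup ≈ 727 g
panko: 100 g × 8/3 ÷ 60 g/cup × 16 tbsp/cup ≈ 71 tbsp
breadcrumbs: (2 tbsp + 2 tsp = 8/3 tbsp) × 8/3 ÷ 16 tbsp/cup × 108 g/cup = 48 g
vegetable broth: 275 g × 8/3 ÷ 240 g/cup × 16 tbsp/cup ≈ 49 tbsp
quinoa: (2 cup + 10 tbsp = 2.625 cup) × 8/3 × 170 g/cup = 1190 g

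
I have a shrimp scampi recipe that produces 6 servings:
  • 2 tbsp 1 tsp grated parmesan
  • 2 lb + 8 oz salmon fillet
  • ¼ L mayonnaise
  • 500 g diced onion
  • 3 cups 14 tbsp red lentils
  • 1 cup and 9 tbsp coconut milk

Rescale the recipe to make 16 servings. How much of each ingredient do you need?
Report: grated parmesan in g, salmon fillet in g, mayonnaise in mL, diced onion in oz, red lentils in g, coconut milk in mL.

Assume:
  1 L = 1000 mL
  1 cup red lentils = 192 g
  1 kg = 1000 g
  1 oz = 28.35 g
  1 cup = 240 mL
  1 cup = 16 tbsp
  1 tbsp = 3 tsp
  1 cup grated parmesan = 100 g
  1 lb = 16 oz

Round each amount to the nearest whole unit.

Scaling factor: 16/6 = 8/3.
grated parmesan: (2 tbsp + 1 tsp = 7/3 tbsp) × 8/3 ÷ 16 tbsp/cup × 100 g/cup ≈ 39 g
salmon fillet: (2 lb + 8 oz = 2.5 lb) × 8/3 × 16 oz/lb × 28.35 g/oz = 3024 g
mayonnaise: 0.25 L × 8/3 × 1000 mL/L ≈ 667 mL
diced onion: 500 g × 8/3 ÷ 28.35 g/oz ≈ 47 oz
red lentils: (3 cup + 14 tbsp = 3.875 cup) × 8/3 × 192 g/cup = 1984 g
coconut milk: (1 cup + 9 tbsp = 1.5625 cup) × 8/3 × 240 mL/cup = 1000 mL

grated parmesan: 39 g; salmon fillet: 3024 g; mayonnaise: 667 mL; diced onion: 47 oz; red lentils: 1984 g; coconut milk: 1000 mL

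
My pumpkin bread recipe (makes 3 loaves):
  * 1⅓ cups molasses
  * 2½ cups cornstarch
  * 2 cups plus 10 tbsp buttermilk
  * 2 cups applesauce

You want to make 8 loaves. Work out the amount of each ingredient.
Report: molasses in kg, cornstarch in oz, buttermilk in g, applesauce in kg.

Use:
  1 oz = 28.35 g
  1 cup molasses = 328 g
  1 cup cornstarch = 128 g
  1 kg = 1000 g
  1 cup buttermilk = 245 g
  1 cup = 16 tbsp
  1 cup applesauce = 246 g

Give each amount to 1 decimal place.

molasses: 1.2 kg; cornstarch: 30.1 oz; buttermilk: 1715.0 g; applesauce: 1.3 kg

Scaling factor: 8/3.
molasses: 4/3 cup × 8/3 × 328 g/cup ÷ 1000 g/kg ≈ 1.2 kg
cornstarch: 2.5 cup × 8/3 × 128 g/cup ÷ 28.35 g/oz ≈ 30.1 oz
buttermilk: (2 cup + 10 tbsp = 2.625 cup) × 8/3 × 245 g/cup = 1715.0 g
applesauce: 2 cup × 8/3 × 246 g/cup ÷ 1000 g/kg ≈ 1.3 kg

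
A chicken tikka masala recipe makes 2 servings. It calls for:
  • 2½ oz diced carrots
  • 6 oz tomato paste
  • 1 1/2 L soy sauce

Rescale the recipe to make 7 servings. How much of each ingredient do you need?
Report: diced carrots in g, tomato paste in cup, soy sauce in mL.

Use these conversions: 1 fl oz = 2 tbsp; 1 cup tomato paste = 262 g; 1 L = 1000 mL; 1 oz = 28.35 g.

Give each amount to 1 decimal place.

Scaling factor: 7/2 = 3.5.
diced carrots: 2.5 oz × 7/2 × 28.35 g/oz ≈ 248.1 g
tomato paste: 6 oz × 7/2 × 28.35 g/oz ÷ 262 g/cup ≈ 2.3 cup
soy sauce: 1.5 L × 7/2 × 1000 mL/L = 5250.0 mL

diced carrots: 248.1 g; tomato paste: 2.3 cup; soy sauce: 5250.0 mL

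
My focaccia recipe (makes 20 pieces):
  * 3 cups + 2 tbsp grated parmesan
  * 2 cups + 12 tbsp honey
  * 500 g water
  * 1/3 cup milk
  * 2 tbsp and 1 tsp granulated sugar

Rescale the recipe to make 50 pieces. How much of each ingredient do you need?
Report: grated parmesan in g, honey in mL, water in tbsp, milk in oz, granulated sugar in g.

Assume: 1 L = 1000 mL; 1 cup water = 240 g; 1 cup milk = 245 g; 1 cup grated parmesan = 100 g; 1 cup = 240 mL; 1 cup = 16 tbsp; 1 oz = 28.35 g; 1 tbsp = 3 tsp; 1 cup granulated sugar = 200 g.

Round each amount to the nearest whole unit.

grated parmesan: 781 g; honey: 1650 mL; water: 83 tbsp; milk: 7 oz; granulated sugar: 73 g

Scaling factor: 50/20 = 5/2 = 2.5.
grated parmesan: (3 cup + 2 tbsp = 3.125 cup) × 5/2 × 100 g/cup ≈ 781 g
honey: (2 cup + 12 tbsp = 2.75 cup) × 5/2 × 240 mL/cup = 1650 mL
water: 500 g × 5/2 ÷ 240 g/cup × 16 tbsp/cup ≈ 83 tbsp
milk: 1/3 cup × 5/2 × 245 g/cup ÷ 28.35 g/oz ≈ 7 oz
granulated sugar: (2 tbsp + 1 tsp = 7/3 tbsp) × 5/2 ÷ 16 tbsp/cup × 200 g/cup ≈ 73 g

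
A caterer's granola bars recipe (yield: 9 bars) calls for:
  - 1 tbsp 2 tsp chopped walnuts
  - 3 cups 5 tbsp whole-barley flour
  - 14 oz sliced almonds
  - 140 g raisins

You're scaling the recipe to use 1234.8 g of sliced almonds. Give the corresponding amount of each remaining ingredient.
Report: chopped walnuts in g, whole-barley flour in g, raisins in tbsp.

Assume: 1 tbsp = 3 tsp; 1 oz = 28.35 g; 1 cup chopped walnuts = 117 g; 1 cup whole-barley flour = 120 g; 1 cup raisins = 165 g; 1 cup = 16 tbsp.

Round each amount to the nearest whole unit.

The original recipe has 396.9 g of sliced almonds, so the scaling factor is 1234.8 ÷ 396.9 = 28/9.
chopped walnuts: (1 tbsp + 2 tsp = 5/3 tbsp) × 28/9 ÷ 16 tbsp/cup × 117 g/cup ≈ 38 g
whole-barley flour: (3 cup + 5 tbsp = 3.3125 cup) × 28/9 × 120 g/cup ≈ 1237 g
raisins: 140 g × 28/9 ÷ 165 g/cup × 16 tbsp/cup ≈ 42 tbsp

chopped walnuts: 38 g; whole-barley flour: 1237 g; raisins: 42 tbsp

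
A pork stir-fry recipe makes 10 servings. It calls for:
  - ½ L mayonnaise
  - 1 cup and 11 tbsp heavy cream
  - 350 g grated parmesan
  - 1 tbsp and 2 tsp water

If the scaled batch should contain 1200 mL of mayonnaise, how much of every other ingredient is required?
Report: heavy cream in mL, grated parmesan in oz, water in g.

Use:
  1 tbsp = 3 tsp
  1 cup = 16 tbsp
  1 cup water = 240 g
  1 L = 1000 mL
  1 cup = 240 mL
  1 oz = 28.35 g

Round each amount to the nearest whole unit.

The original recipe has 500 mL of mayonnaise, so the scaling factor is 1200 ÷ 500 = 12/5 = 2.4.
heavy cream: (1 cup + 11 tbsp = 1.6875 cup) × 12/5 × 240 mL/cup = 972 mL
grated parmesan: 350 g × 12/5 ÷ 28.35 g/oz ≈ 30 oz
water: (1 tbsp + 2 tsp = 5/3 tbsp) × 12/5 ÷ 16 tbsp/cup × 240 g/cup = 60 g

heavy cream: 972 mL; grated parmesan: 30 oz; water: 60 g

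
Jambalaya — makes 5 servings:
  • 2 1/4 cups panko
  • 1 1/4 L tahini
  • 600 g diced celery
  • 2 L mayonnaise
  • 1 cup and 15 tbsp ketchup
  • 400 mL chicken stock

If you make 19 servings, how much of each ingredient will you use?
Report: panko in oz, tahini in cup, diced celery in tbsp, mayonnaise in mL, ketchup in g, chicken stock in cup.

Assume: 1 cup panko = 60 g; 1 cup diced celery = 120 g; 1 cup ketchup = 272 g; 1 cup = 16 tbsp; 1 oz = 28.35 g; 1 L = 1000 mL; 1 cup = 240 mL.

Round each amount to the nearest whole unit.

Scaling factor: 19/5 = 3.8.
panko: 2.25 cup × 19/5 × 60 g/cup ÷ 28.35 g/oz ≈ 18 oz
tahini: 1.25 L × 19/5 × 1000 mL/L ÷ 240 mL/cup ≈ 20 cup
diced celery: 600 g × 19/5 ÷ 120 g/cup × 16 tbsp/cup = 304 tbsp
mayonnaise: 2 L × 19/5 × 1000 mL/L = 7600 mL
ketchup: (1 cup + 15 tbsp = 1.9375 cup) × 19/5 × 272 g/cup ≈ 2003 g
chicken stock: 400 mL × 19/5 ÷ 240 mL/cup ≈ 6 cup

panko: 18 oz; tahini: 20 cup; diced celery: 304 tbsp; mayonnaise: 7600 mL; ketchup: 2003 g; chicken stock: 6 cup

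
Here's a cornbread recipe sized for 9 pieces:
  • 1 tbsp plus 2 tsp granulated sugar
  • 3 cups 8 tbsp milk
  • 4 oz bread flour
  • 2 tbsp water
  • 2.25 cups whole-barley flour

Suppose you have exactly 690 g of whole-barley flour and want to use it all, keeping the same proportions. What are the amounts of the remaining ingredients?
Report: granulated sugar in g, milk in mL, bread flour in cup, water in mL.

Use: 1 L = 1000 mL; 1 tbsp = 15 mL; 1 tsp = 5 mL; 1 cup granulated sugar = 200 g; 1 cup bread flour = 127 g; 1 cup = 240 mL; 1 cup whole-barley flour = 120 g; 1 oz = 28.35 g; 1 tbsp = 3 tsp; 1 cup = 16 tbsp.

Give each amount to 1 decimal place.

The original recipe has 270 g of whole-barley flour, so the scaling factor is 690 ÷ 270 = 23/9.
granulated sugar: (1 tbsp + 2 tsp = 5/3 tbsp) × 23/9 ÷ 16 tbsp/cup × 200 g/cup ≈ 53.2 g
milk: (3 cup + 8 tbsp = 3.5 cup) × 23/9 × 240 mL/cup ≈ 2146.7 mL
bread flour: 4 oz × 23/9 × 28.35 g/oz ÷ 127 g/cup ≈ 2.3 cup
water: 2 tbsp × 23/9 × 15 mL/tbsp ≈ 76.7 mL

granulated sugar: 53.2 g; milk: 2146.7 mL; bread flour: 2.3 cup; water: 76.7 mL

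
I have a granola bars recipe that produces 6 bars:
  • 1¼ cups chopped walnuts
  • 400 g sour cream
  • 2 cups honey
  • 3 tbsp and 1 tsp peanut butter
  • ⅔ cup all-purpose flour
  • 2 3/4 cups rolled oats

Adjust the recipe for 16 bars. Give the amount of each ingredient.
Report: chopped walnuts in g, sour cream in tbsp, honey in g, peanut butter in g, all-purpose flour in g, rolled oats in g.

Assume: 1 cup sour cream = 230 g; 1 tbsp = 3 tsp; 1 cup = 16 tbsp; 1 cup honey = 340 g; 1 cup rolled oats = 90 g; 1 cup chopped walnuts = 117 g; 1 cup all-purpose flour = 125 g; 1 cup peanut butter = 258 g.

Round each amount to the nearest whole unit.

Scaling factor: 16/6 = 8/3.
chopped walnuts: 1.25 cup × 8/3 × 117 g/cup = 390 g
sour cream: 400 g × 8/3 ÷ 230 g/cup × 16 tbsp/cup ≈ 74 tbsp
honey: 2 cup × 8/3 × 340 g/cup ≈ 1813 g
peanut butter: (3 tbsp + 1 tsp = 10/3 tbsp) × 8/3 ÷ 16 tbsp/cup × 258 g/cup ≈ 143 g
all-purpose flour: 2/3 cup × 8/3 × 125 g/cup ≈ 222 g
rolled oats: 2.75 cup × 8/3 × 90 g/cup = 660 g

chopped walnuts: 390 g; sour cream: 74 tbsp; honey: 1813 g; peanut butter: 143 g; all-purpose flour: 222 g; rolled oats: 660 g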